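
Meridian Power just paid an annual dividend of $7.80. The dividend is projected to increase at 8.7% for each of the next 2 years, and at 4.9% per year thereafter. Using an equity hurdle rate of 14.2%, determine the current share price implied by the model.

Two-stage DDM. Project D₁…D_2 at 0.087, terminal growth 0.049, discount at r = 0.142.
D_1 = 8.4786
D_2 = 9.2162
Terminal value at t=2: TV = D_3/(r−g) = 9.6678/(0.142−0.049) = 103.9552
P₀ = 8.4786/(1+0.142)^1 + 9.2162/(1+0.142)^2 + 103.9552/(1+0.142)^2 = 94.2013

$94.20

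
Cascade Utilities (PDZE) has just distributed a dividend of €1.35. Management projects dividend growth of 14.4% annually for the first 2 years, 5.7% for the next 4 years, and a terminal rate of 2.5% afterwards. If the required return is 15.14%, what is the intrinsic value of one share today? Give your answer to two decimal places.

Three-stage DDM. Project D₁…D_6; terminal Gordon value at t=6 with g = 0.025; discount at r = 0.1514.
D_1 = 1.5444
D_2 = 1.7668
D_3 = 1.8675
D_4 = 1.9739
D_5 = 2.0865
D_6 = 2.2054
TV_6 = 2.2605/(0.1514−0.025) = 17.8839
P₀ = Σ Dₜ/(1+r)ᵗ + TV_6/(1+r)^6 = 14.6736

€14.67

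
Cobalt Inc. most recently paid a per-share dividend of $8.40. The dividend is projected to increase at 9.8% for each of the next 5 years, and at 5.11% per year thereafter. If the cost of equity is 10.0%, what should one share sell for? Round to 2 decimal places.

$220.69

Two-stage DDM. Project D₁…D_5 at 0.098, terminal growth 0.0511, discount at r = 0.1.
D_1 = 9.2232
D_2 = 10.1271
D_3 = 11.1195
D_4 = 12.2092
D_5 = 13.4057
Terminal value at t=5: TV = D_6/(r−g) = 14.0908/(0.1−0.0511) = 288.1550
P₀ = 9.2232/(1+0.1)^1 + 10.1271/(1+0.1)^2 + 11.1195/(1+0.1)^3 + 12.2092/(1+0.1)^4 + 13.4057/(1+0.1)^5 + 288.1550/(1+0.1)^5 = 220.6930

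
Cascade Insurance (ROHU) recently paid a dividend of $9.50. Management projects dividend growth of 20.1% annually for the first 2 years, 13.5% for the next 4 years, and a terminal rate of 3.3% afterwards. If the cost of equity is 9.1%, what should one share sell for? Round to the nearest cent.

$313.02

Three-stage DDM. Project D₁…D_6; terminal Gordon value at t=6 with g = 0.033; discount at r = 0.091.
D_1 = 11.4095
D_2 = 13.7028
D_3 = 15.5527
D_4 = 17.6523
D_5 = 20.0354
D_6 = 22.7401
TV_6 = 23.4906/(0.091−0.033) = 405.0097
P₀ = Σ Dₜ/(1+r)ᵗ + TV_6/(1+r)^6 = 313.0220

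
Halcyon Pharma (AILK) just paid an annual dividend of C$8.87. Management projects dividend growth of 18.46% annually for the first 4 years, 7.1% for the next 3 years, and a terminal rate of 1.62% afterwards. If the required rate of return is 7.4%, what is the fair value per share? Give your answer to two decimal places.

C$313.64

Three-stage DDM. Project D₁…D_7; terminal Gordon value at t=7 with g = 0.0162; discount at r = 0.074.
D_1 = 10.5074
D_2 = 12.4471
D_3 = 14.7448
D_4 = 17.4667
D_5 = 18.7068
D_6 = 20.0350
D_7 = 21.4575
TV_7 = 21.8051/(0.074−0.0162) = 377.2509
P₀ = Σ Dₜ/(1+r)ᵗ + TV_7/(1+r)^7 = 313.6443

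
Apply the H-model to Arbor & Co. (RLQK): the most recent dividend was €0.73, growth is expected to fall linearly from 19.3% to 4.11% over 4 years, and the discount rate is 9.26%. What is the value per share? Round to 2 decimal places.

€19.06

H-model: P₀ = D₀[(1+g_L) + H(g_S−g_L)]/(r−g_L), with H = 4/2 = 2.
P₀ = 0.73 × [(1+0.0411) + 2×(0.193−0.0411)] / (0.0926−0.0411)
   = 0.73 × 1.3449 / 0.0515 = 19.0636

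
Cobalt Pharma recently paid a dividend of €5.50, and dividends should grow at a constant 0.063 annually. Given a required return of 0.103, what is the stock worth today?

Gordon growth model: P₀ = D₁/(r − g). D₁ = 5.50 × (1 + 0.063) = 5.8465.
P₀ = 5.8465 / (0.103 − 0.063) = 5.8465 / 0.04 = 146.1625

€146.16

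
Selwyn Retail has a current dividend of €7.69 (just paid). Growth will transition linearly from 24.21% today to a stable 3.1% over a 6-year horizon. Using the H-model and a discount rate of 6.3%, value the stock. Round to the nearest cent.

H-model: P₀ = D₀[(1+g_L) + H(g_S−g_L)]/(r−g_L), with H = 6/2 = 3.
P₀ = 7.69 × [(1+0.031) + 3×(0.2421−0.031)] / (0.063−0.031)
   = 7.69 × 1.6643 / 0.032 = 399.9521

€399.95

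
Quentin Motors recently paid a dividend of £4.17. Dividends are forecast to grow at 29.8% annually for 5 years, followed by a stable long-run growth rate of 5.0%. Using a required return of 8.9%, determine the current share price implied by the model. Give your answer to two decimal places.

Two-stage DDM. Project D₁…D_5 at 0.298, terminal growth 0.05, discount at r = 0.089.
D_1 = 5.4127
D_2 = 7.0256
D_3 = 9.1193
D_4 = 11.8368
D_5 = 15.3642
Terminal value at t=5: TV = D_6/(r−g) = 16.1324/(0.089−0.05) = 413.6511
P₀ = 5.4127/(1+0.089)^1 + 7.0256/(1+0.089)^2 + 9.1193/(1+0.089)^3 + 11.8368/(1+0.089)^4 + 15.3642/(1+0.089)^5 + 413.6511/(1+0.089)^5 = 306.4851

£306.49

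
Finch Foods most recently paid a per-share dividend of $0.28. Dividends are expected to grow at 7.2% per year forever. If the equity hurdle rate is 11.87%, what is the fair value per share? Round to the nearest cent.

$6.43

Gordon growth model: P₀ = D₁/(r − g). D₁ = 0.28 × (1 + 0.072) = 0.3002.
P₀ = 0.3002 / (0.1187 − 0.072) = 0.3002 / 0.0467 = 6.4274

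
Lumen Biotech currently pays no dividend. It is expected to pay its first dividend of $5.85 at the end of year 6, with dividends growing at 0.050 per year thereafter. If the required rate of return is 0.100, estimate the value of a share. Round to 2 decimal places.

$72.65

Deferred-dividend DDM. At t=5 the remaining stream is a growing perpetuity with first payment D_6 = 5.85.
V_5 = D_6/(r−g) = 5.85/(0.1−0.05) = 117.0000
P₀ = V_5/(1+r)^5 = 117.0000/(1+0.1)^5 = 72.6478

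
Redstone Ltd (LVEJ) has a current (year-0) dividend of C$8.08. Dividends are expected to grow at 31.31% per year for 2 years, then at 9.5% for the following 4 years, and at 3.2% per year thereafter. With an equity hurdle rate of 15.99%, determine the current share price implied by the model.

Three-stage DDM. Project D₁…D_6; terminal Gordon value at t=6 with g = 0.032; discount at r = 0.1599.
D_1 = 10.6098
D_2 = 13.9318
D_3 = 15.2553
D_4 = 16.7046
D_5 = 18.2915
D_6 = 20.0292
TV_6 = 20.6701/(0.1599−0.032) = 161.6116
P₀ = Σ Dₜ/(1+r)ᵗ + TV_6/(1+r)^6 = 121.8117

C$121.81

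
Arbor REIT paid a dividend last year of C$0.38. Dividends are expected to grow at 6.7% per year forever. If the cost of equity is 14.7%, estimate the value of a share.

C$5.07

Gordon growth model: P₀ = D₁/(r − g). D₁ = 0.38 × (1 + 0.067) = 0.4055.
P₀ = 0.4055 / (0.147 − 0.067) = 0.4055 / 0.08 = 5.0683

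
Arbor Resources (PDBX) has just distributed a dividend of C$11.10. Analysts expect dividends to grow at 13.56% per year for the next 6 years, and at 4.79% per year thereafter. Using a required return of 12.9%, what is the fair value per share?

C$216.50

Two-stage DDM. Project D₁…D_6 at 0.1356, terminal growth 0.0479, discount at r = 0.129.
D_1 = 12.6052
D_2 = 14.3144
D_3 = 16.2555
D_4 = 18.4597
D_5 = 20.9628
D_6 = 23.8054
Terminal value at t=6: TV = D_7/(r−g) = 24.9457/(0.129−0.0479) = 307.5915
P₀ = 12.6052/(1+0.129)^1 + 14.3144/(1+0.129)^2 + 16.2555/(1+0.129)^3 + 18.4597/(1+0.129)^4 + 20.9628/(1+0.129)^5 + 23.8054/(1+0.129)^6 + 307.5915/(1+0.129)^6 = 216.5048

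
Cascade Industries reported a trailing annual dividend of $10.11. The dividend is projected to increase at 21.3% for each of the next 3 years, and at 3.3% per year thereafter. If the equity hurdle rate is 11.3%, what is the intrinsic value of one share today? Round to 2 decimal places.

Two-stage DDM. Project D₁…D_3 at 0.213, terminal growth 0.033, discount at r = 0.113.
D_1 = 12.2634
D_2 = 14.8755
D_3 = 18.0440
Terminal value at t=3: TV = D_4/(r−g) = 18.6395/(0.113−0.033) = 232.9935
P₀ = 12.2634/(1+0.113)^1 + 14.8755/(1+0.113)^2 + 18.0440/(1+0.113)^3 + 232.9935/(1+0.113)^3 = 205.1029

$205.10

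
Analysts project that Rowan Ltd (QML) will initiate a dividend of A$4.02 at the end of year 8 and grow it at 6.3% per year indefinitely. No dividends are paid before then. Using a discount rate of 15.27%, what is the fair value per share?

A$16.57

Deferred-dividend DDM. At t=7 the remaining stream is a growing perpetuity with first payment D_8 = 4.02.
V_7 = D_8/(r−g) = 4.02/(0.1527−0.063) = 44.8161
P₀ = V_7/(1+r)^7 = 44.8161/(1+0.1527)^7 = 16.5737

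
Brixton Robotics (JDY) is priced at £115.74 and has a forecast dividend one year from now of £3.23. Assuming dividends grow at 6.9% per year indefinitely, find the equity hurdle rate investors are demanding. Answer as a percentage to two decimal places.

9.69%

Rearranging the constant-growth DDM: r = D₁/P₀ + g.
r = 3.2300 / 115.74 + 0.069 = 0.02791 + 0.069 = 0.09691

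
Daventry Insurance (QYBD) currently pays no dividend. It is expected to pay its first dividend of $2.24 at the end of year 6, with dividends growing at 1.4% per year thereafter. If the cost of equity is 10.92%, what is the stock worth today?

Deferred-dividend DDM. At t=5 the remaining stream is a growing perpetuity with first payment D_6 = 2.24.
V_5 = D_6/(r−g) = 2.24/(0.1092−0.014) = 23.5294
P₀ = V_5/(1+r)^5 = 23.5294/(1+0.1092)^5 = 14.0140

$14.01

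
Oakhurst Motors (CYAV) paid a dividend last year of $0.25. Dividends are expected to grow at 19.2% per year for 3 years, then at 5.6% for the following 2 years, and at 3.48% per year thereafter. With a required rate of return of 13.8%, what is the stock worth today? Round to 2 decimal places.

Three-stage DDM. Project D₁…D_5; terminal Gordon value at t=5 with g = 0.0348; discount at r = 0.138.
D_1 = 0.2980
D_2 = 0.3552
D_3 = 0.4234
D_4 = 0.4471
D_5 = 0.4722
TV_5 = 0.4886/(0.138−0.0348) = 4.7345
P₀ = Σ Dₜ/(1+r)ᵗ + TV_5/(1+r)^5 = 3.8181

$3.82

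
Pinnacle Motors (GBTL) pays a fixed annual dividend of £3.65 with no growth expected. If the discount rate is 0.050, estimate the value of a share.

£73.00

Zero-growth DDM (perpetuity): P₀ = D/r = 3.65 / 0.05 = 73.0000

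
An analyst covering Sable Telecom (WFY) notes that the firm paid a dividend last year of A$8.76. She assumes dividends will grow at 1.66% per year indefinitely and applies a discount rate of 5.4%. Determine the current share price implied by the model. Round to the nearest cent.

A$238.11

Gordon growth model: P₀ = D₁/(r − g). D₁ = 8.76 × (1 + 0.0166) = 8.9054.
P₀ = 8.9054 / (0.054 − 0.0166) = 8.9054 / 0.0374 = 238.1127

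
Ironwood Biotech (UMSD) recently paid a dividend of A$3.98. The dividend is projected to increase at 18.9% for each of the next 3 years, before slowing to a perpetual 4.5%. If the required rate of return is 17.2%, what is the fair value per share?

A$46.48

Two-stage DDM. Project D₁…D_3 at 0.189, terminal growth 0.045, discount at r = 0.172.
D_1 = 4.7322
D_2 = 5.6266
D_3 = 6.6900
Terminal value at t=3: TV = D_4/(r−g) = 6.9911/(0.172−0.045) = 55.0480
P₀ = 4.7322/(1+0.172)^1 + 5.6266/(1+0.172)^2 + 6.6900/(1+0.172)^3 + 55.0480/(1+0.172)^3 = 46.4844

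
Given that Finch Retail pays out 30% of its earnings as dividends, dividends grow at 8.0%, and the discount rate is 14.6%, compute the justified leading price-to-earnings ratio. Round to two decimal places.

Justified leading P/E = b/(r−g) = 0.30/(0.146−0.08) = 4.5455

4.55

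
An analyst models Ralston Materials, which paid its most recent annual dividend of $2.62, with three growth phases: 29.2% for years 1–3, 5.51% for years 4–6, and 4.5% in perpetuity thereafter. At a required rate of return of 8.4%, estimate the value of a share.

$133.50

Three-stage DDM. Project D₁…D_6; terminal Gordon value at t=6 with g = 0.045; discount at r = 0.084.
D_1 = 3.3850
D_2 = 4.3735
D_3 = 5.6505
D_4 = 5.9619
D_5 = 6.2904
D_6 = 6.6370
TV_6 = 6.9356/(0.084−0.045) = 177.8367
P₀ = Σ Dₜ/(1+r)ᵗ + TV_6/(1+r)^6 = 133.5008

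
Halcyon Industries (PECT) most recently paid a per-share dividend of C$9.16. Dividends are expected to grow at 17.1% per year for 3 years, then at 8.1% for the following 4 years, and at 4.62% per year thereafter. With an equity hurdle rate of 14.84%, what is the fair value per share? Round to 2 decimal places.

Three-stage DDM. Project D₁…D_7; terminal Gordon value at t=7 with g = 0.0462; discount at r = 0.1484.
D_1 = 10.7264
D_2 = 12.5606
D_3 = 14.7084
D_4 = 15.8998
D_5 = 17.1877
D_6 = 18.5799
D_7 = 20.0849
TV_7 = 21.0128/(0.1484−0.0462) = 205.6046
P₀ = Σ Dₜ/(1+r)ᵗ + TV_7/(1+r)^7 = 140.0983

C$140.10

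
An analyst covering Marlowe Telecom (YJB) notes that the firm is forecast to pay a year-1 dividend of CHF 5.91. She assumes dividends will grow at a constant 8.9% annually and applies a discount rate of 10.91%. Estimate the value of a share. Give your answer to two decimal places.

CHF 294.03

Gordon growth model: P₀ = D₁/(r − g), with D₁ = 5.91 given directly.
P₀ = 5.9100 / (0.1091 − 0.089) = 5.9100 / 0.0201 = 294.0299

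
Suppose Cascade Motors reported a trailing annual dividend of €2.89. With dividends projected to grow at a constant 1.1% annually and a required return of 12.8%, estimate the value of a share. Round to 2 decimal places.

€24.97

Gordon growth model: P₀ = D₁/(r − g). D₁ = 2.89 × (1 + 0.011) = 2.9218.
P₀ = 2.9218 / (0.128 − 0.011) = 2.9218 / 0.117 = 24.9726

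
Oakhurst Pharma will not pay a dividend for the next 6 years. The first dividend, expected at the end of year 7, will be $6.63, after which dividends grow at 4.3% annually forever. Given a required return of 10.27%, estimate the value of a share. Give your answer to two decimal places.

Deferred-dividend DDM. At t=6 the remaining stream is a growing perpetuity with first payment D_7 = 6.63.
V_6 = D_7/(r−g) = 6.63/(0.1027−0.043) = 111.0553
P₀ = V_6/(1+r)^6 = 111.0553/(1+0.1027)^6 = 61.7725

$61.77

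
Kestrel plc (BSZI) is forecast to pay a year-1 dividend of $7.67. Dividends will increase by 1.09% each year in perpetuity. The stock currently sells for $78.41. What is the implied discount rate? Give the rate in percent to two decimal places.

10.87%

Rearranging the constant-growth DDM: r = D₁/P₀ + g.
r = 7.6700 / 78.41 + 0.0109 = 0.09782 + 0.0109 = 0.10872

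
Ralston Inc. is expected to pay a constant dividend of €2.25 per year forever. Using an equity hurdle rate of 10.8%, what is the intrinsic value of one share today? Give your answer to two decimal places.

Zero-growth DDM (perpetuity): P₀ = D/r = 2.25 / 0.108 = 20.8333

€20.83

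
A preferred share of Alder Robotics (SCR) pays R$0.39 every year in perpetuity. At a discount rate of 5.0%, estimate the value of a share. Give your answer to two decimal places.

R$7.80

Zero-growth DDM (perpetuity): P₀ = D/r = 0.39 / 0.05 = 7.8000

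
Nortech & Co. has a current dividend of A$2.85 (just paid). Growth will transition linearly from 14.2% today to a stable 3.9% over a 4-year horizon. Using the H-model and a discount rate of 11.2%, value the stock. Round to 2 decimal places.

A$48.61

H-model: P₀ = D₀[(1+g_L) + H(g_S−g_L)]/(r−g_L), with H = 4/2 = 2.
P₀ = 2.85 × [(1+0.039) + 2×(0.142−0.039)] / (0.112−0.039)
   = 2.85 × 1.2450 / 0.073 = 48.6062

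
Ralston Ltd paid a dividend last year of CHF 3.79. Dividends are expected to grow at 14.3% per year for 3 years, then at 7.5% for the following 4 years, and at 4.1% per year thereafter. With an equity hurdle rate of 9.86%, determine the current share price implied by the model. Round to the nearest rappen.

CHF 99.21

Three-stage DDM. Project D₁…D_7; terminal Gordon value at t=7 with g = 0.041; discount at r = 0.0986.
D_1 = 4.3320
D_2 = 4.9514
D_3 = 5.6595
D_4 = 6.0840
D_5 = 6.5403
D_6 = 7.0308
D_7 = 7.5581
TV_7 = 7.8680/(0.0986−0.041) = 136.5966
P₀ = Σ Dₜ/(1+r)ᵗ + TV_7/(1+r)^7 = 99.2133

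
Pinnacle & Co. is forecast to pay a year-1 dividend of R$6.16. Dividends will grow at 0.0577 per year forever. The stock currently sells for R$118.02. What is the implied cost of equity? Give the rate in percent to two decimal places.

10.99%

Rearranging the constant-growth DDM: r = D₁/P₀ + g.
r = 6.1600 / 118.02 + 0.0577 = 0.05219 + 0.0577 = 0.10989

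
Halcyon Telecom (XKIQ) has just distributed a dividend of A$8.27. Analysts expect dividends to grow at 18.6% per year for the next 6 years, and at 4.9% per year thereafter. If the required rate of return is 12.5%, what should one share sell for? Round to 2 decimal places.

Two-stage DDM. Project D₁…D_6 at 0.186, terminal growth 0.049, discount at r = 0.125.
D_1 = 9.8082
D_2 = 11.6325
D_3 = 13.7962
D_4 = 16.3623
D_5 = 19.4057
D_6 = 23.0151
Terminal value at t=6: TV = D_7/(r−g) = 24.1429/(0.125−0.049) = 317.6695
P₀ = 9.8082/(1+0.125)^1 + 11.6325/(1+0.125)^2 + 13.7962/(1+0.125)^3 + 16.3623/(1+0.125)^4 + 19.4057/(1+0.125)^5 + 23.0151/(1+0.125)^6 + 317.6695/(1+0.125)^6 = 216.6323

A$216.63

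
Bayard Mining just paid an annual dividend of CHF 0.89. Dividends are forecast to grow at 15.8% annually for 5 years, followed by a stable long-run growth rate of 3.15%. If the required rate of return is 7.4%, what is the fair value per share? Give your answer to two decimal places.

CHF 37.09

Two-stage DDM. Project D₁…D_5 at 0.158, terminal growth 0.0315, discount at r = 0.074.
D_1 = 1.0306
D_2 = 1.1935
D_3 = 1.3820
D_4 = 1.6004
D_5 = 1.8532
Terminal value at t=5: TV = D_6/(r−g) = 1.9116/(0.074−0.0315) = 44.9793
P₀ = 1.0306/(1+0.074)^1 + 1.1935/(1+0.074)^2 + 1.3820/(1+0.074)^3 + 1.6004/(1+0.074)^4 + 1.8532/(1+0.074)^5 + 44.9793/(1+0.074)^5 = 37.0865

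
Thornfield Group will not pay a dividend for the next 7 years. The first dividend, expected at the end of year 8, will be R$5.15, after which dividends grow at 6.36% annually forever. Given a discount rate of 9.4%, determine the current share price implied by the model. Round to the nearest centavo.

Deferred-dividend DDM. At t=7 the remaining stream is a growing perpetuity with first payment D_8 = 5.15.
V_7 = D_8/(r−g) = 5.15/(0.094−0.0636) = 169.4079
P₀ = V_7/(1+r)^7 = 169.4079/(1+0.094)^7 = 90.3259

R$90.33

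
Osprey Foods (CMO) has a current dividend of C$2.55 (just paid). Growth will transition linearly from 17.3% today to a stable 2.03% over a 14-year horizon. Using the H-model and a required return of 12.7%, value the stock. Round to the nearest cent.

H-model: P₀ = D₀[(1+g_L) + H(g_S−g_L)]/(r−g_L), with H = 14/2 = 7.
P₀ = 2.55 × [(1+0.0203) + 7×(0.173−0.0203)] / (0.127−0.0203)
   = 2.55 × 2.0892 / 0.1067 = 49.9293

C$49.93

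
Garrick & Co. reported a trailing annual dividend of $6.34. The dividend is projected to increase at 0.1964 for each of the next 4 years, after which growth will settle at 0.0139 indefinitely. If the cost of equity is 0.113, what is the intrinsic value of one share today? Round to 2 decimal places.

Two-stage DDM. Project D₁…D_4 at 0.1964, terminal growth 0.0139, discount at r = 0.113.
D_1 = 7.5852
D_2 = 9.0749
D_3 = 10.8572
D_4 = 12.9896
Terminal value at t=4: TV = D_5/(r−g) = 13.1701/(0.113−0.0139) = 132.8974
P₀ = 7.5852/(1+0.113)^1 + 9.0749/(1+0.113)^2 + 10.8572/(1+0.113)^3 + 12.9896/(1+0.113)^4 + 132.8974/(1+0.113)^4 = 117.0838

$117.08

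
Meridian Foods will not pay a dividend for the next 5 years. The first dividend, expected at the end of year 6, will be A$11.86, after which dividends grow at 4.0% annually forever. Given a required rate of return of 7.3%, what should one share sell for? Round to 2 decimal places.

A$252.68

Deferred-dividend DDM. At t=5 the remaining stream is a growing perpetuity with first payment D_6 = 11.86.
V_5 = D_6/(r−g) = 11.86/(0.073−0.04) = 359.3939
P₀ = V_5/(1+r)^5 = 359.3939/(1+0.073)^5 = 252.6807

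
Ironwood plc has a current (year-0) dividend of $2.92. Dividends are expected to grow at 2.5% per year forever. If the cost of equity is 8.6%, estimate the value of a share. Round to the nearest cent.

Gordon growth model: P₀ = D₁/(r − g). D₁ = 2.92 × (1 + 0.025) = 2.9930.
P₀ = 2.9930 / (0.086 − 0.025) = 2.9930 / 0.061 = 49.0656

$49.07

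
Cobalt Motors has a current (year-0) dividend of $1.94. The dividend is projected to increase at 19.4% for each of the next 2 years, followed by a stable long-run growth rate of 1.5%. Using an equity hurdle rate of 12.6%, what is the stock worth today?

$24.19

Two-stage DDM. Project D₁…D_2 at 0.194, terminal growth 0.015, discount at r = 0.126.
D_1 = 2.3164
D_2 = 2.7657
Terminal value at t=2: TV = D_3/(r−g) = 2.8072/(0.126−0.015) = 25.2903
P₀ = 2.3164/(1+0.126)^1 + 2.7657/(1+0.126)^2 + 25.2903/(1+0.126)^2 = 24.1855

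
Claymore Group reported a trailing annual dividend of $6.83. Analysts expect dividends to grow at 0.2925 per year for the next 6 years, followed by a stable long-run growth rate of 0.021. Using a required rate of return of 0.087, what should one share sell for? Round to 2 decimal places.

Two-stage DDM. Project D₁…D_6 at 0.2925, terminal growth 0.021, discount at r = 0.087.
D_1 = 8.8278
D_2 = 11.4099
D_3 = 14.7473
D_4 = 19.0609
D_5 = 24.6362
D_6 = 31.8423
Terminal value at t=6: TV = D_7/(r−g) = 32.5110/(0.087−0.021) = 492.5903
P₀ = 8.8278/(1+0.087)^1 + 11.4099/(1+0.087)^2 + 14.7473/(1+0.087)^3 + 19.0609/(1+0.087)^4 + 24.6362/(1+0.087)^5 + 31.8423/(1+0.087)^6 + 492.5903/(1+0.087)^6 = 377.0628

$377.06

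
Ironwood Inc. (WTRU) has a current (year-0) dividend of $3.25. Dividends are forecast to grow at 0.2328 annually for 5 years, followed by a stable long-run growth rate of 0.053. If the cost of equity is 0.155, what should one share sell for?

$66.32

Two-stage DDM. Project D₁…D_5 at 0.2328, terminal growth 0.053, discount at r = 0.155.
D_1 = 4.0066
D_2 = 4.9393
D_3 = 6.0892
D_4 = 7.5068
D_5 = 9.2544
Terminal value at t=5: TV = D_6/(r−g) = 9.7448/(0.155−0.053) = 95.5377
P₀ = 4.0066/(1+0.155)^1 + 4.9393/(1+0.155)^2 + 6.0892/(1+0.155)^3 + 7.5068/(1+0.155)^4 + 9.2544/(1+0.155)^5 + 95.5377/(1+0.155)^5 = 66.3238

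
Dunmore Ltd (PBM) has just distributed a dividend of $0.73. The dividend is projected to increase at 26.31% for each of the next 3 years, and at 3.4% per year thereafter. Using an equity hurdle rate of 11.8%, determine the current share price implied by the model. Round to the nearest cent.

$15.77

Two-stage DDM. Project D₁…D_3 at 0.2631, terminal growth 0.034, discount at r = 0.118.
D_1 = 0.9221
D_2 = 1.1647
D_3 = 1.4711
Terminal value at t=3: TV = D_4/(r−g) = 1.5211/(0.118−0.034) = 18.1083
P₀ = 0.9221/(1+0.118)^1 + 1.1647/(1+0.118)^2 + 1.4711/(1+0.118)^3 + 18.1083/(1+0.118)^3 = 15.7677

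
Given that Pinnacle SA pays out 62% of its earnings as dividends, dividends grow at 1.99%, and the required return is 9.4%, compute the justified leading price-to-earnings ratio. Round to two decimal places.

8.37

Justified leading P/E = b/(r−g) = 0.62/(0.094−0.0199) = 8.3671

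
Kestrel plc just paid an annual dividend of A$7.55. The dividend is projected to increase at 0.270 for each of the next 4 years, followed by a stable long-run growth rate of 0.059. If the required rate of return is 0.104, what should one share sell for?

Two-stage DDM. Project D₁…D_4 at 0.27, terminal growth 0.059, discount at r = 0.104.
D_1 = 9.5885
D_2 = 12.1774
D_3 = 15.4653
D_4 = 19.6409
Terminal value at t=4: TV = D_5/(r−g) = 20.7997/(0.104−0.059) = 462.2163
P₀ = 9.5885/(1+0.104)^1 + 12.1774/(1+0.104)^2 + 15.4653/(1+0.104)^3 + 19.6409/(1+0.104)^4 + 462.2163/(1+0.104)^4 = 354.5409

A$354.54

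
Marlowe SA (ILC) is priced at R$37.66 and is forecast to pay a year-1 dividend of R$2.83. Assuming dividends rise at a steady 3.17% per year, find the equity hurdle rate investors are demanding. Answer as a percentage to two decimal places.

Rearranging the constant-growth DDM: r = D₁/P₀ + g.
r = 2.8300 / 37.66 + 0.0317 = 0.07515 + 0.0317 = 0.10685

10.68%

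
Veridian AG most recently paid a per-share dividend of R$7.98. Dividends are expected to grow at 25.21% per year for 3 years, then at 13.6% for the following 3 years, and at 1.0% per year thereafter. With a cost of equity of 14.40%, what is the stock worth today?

R$136.92

Three-stage DDM. Project D₁…D_6; terminal Gordon value at t=6 with g = 0.01; discount at r = 0.144.
D_1 = 9.9918
D_2 = 12.5107
D_3 = 15.6646
D_4 = 17.7950
D_5 = 20.2151
D_6 = 22.9644
TV_6 = 23.1940/(0.144−0.01) = 173.0898
P₀ = Σ Dₜ/(1+r)ᵗ + TV_6/(1+r)^6 = 136.9245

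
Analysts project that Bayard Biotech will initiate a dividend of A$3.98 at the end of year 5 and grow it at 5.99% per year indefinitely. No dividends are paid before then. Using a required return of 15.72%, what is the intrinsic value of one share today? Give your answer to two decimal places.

Deferred-dividend DDM. At t=4 the remaining stream is a growing perpetuity with first payment D_5 = 3.98.
V_4 = D_5/(r−g) = 3.98/(0.1572−0.0599) = 40.9044
P₀ = V_4/(1+r)^4 = 40.9044/(1+0.1572)^4 = 22.8106

A$22.81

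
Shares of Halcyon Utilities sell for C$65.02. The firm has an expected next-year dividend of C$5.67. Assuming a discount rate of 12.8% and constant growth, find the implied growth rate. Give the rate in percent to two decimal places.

4.08%

From P₀ = D₁/(r − g), the implied growth is g = r − D₁/P₀.
g = 0.128 − 5.67/65.02 = 0.128 − 0.08720 = 0.04080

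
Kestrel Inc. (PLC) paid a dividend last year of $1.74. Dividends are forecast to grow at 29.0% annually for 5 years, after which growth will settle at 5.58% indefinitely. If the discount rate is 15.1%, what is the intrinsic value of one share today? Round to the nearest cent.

Two-stage DDM. Project D₁…D_5 at 0.29, terminal growth 0.0558, discount at r = 0.151.
D_1 = 2.2446
D_2 = 2.8955
D_3 = 3.7352
D_4 = 4.8185
D_5 = 6.2158
Terminal value at t=5: TV = D_6/(r−g) = 6.5627/(0.151−0.0558) = 68.9354
P₀ = 2.2446/(1+0.151)^1 + 2.8955/(1+0.151)^2 + 3.7352/(1+0.151)^3 + 4.8185/(1+0.151)^4 + 6.2158/(1+0.151)^5 + 68.9354/(1+0.151)^5 = 46.5322

$46.53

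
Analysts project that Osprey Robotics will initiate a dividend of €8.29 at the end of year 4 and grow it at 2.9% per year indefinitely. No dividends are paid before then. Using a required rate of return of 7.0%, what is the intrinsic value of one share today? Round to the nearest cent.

€165.05

Deferred-dividend DDM. At t=3 the remaining stream is a growing perpetuity with first payment D_4 = 8.29.
V_3 = D_4/(r−g) = 8.29/(0.07−0.029) = 202.1951
P₀ = V_3/(1+r)^3 = 202.1951/(1+0.07)^3 = 165.0514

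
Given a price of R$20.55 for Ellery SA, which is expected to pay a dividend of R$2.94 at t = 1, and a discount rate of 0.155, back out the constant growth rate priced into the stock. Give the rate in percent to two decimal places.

From P₀ = D₁/(r − g), the implied growth is g = r − D₁/P₀.
g = 0.155 − 2.94/20.55 = 0.155 − 0.14307 = 0.01193

1.19%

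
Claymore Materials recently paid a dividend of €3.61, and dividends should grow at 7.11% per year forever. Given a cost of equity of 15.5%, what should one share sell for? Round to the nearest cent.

Gordon growth model: P₀ = D₁/(r − g). D₁ = 3.61 × (1 + 0.0711) = 3.8667.
P₀ = 3.8667 / (0.155 − 0.0711) = 3.8667 / 0.0839 = 46.0867

€46.09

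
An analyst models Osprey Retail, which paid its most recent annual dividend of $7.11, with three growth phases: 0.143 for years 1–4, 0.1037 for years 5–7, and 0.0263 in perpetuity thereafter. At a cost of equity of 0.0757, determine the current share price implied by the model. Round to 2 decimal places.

Three-stage DDM. Project D₁…D_7; terminal Gordon value at t=7 with g = 0.0263; discount at r = 0.0757.
D_1 = 8.1267
D_2 = 9.2889
D_3 = 10.6172
D_4 = 12.1354
D_5 = 13.3939
D_6 = 14.7828
D_7 = 16.3158
TV_7 = 16.7449/(0.0757−0.0263) = 338.9651
P₀ = Σ Dₜ/(1+r)ᵗ + TV_7/(1+r)^7 = 265.1898

$265.19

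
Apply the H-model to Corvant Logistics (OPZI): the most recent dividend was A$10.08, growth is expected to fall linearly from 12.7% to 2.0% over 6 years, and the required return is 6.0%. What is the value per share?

H-model: P₀ = D₀[(1+g_L) + H(g_S−g_L)]/(r−g_L), with H = 6/2 = 3.
P₀ = 10.08 × [(1+0.02) + 3×(0.127−0.02)] / (0.06−0.02)
   = 10.08 × 1.3410 / 0.04 = 337.9320

A$337.93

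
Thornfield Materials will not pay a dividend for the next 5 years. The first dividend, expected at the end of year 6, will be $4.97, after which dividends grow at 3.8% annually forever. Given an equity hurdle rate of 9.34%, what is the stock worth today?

$57.41

Deferred-dividend DDM. At t=5 the remaining stream is a growing perpetuity with first payment D_6 = 4.97.
V_5 = D_6/(r−g) = 4.97/(0.0934−0.038) = 89.7112
P₀ = V_5/(1+r)^5 = 89.7112/(1+0.0934)^5 = 57.4052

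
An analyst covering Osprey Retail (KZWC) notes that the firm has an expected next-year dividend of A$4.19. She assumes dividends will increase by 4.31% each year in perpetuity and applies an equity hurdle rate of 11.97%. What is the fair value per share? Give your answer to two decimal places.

Gordon growth model: P₀ = D₁/(r − g), with D₁ = 4.19 given directly.
P₀ = 4.1900 / (0.1197 − 0.0431) = 4.1900 / 0.0766 = 54.6997

A$54.70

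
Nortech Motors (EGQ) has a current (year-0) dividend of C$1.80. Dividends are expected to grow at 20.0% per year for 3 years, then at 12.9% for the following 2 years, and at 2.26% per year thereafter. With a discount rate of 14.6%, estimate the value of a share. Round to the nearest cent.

Three-stage DDM. Project D₁…D_5; terminal Gordon value at t=5 with g = 0.0226; discount at r = 0.146.
D_1 = 2.1600
D_2 = 2.5920
D_3 = 3.1104
D_4 = 3.5116
D_5 = 3.9646
TV_5 = 4.0542/(0.146−0.0226) = 32.8545
P₀ = Σ Dₜ/(1+r)ᵗ + TV_5/(1+r)^5 = 26.5884

C$26.59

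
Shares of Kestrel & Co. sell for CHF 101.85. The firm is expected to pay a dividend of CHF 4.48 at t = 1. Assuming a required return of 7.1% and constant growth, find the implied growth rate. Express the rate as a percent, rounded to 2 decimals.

From P₀ = D₁/(r − g), the implied growth is g = r − D₁/P₀.
g = 0.071 − 4.48/101.85 = 0.071 − 0.04399 = 0.02701

2.70%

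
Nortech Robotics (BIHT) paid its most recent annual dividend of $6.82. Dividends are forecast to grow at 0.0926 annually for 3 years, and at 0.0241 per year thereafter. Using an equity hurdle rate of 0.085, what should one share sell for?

$137.86

Two-stage DDM. Project D₁…D_3 at 0.0926, terminal growth 0.0241, discount at r = 0.085.
D_1 = 7.4515
D_2 = 8.1415
D_3 = 8.8955
Terminal value at t=3: TV = D_4/(r−g) = 9.1098/(0.085−0.0241) = 149.5867
P₀ = 7.4515/(1+0.085)^1 + 8.1415/(1+0.085)^2 + 8.8955/(1+0.085)^3 + 149.5867/(1+0.085)^3 = 137.8606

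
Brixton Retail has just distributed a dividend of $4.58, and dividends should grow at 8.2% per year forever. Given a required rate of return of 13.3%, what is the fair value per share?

$97.17

Gordon growth model: P₀ = D₁/(r − g). D₁ = 4.58 × (1 + 0.082) = 4.9556.
P₀ = 4.9556 / (0.133 − 0.082) = 4.9556 / 0.051 = 97.1678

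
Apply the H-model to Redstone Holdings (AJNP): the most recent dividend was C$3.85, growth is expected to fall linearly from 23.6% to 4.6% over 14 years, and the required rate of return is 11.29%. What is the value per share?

C$136.74

H-model: P₀ = D₀[(1+g_L) + H(g_S−g_L)]/(r−g_L), with H = 14/2 = 7.
P₀ = 3.85 × [(1+0.046) + 7×(0.236−0.046)] / (0.1129−0.046)
   = 3.85 × 2.3760 / 0.0669 = 136.7354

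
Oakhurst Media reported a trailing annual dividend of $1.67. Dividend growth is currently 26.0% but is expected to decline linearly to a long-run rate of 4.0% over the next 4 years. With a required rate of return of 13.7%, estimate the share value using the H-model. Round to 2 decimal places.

H-model: P₀ = D₀[(1+g_L) + H(g_S−g_L)]/(r−g_L), with H = 4/2 = 2.
P₀ = 1.67 × [(1+0.04) + 2×(0.26−0.04)] / (0.137−0.04)
   = 1.67 × 1.4800 / 0.097 = 25.4804

$25.48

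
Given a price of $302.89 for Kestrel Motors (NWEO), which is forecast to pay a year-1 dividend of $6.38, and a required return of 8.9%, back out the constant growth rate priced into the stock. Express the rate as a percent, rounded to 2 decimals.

From P₀ = D₁/(r − g), the implied growth is g = r − D₁/P₀.
g = 0.089 − 6.38/302.89 = 0.089 − 0.02106 = 0.06794

6.79%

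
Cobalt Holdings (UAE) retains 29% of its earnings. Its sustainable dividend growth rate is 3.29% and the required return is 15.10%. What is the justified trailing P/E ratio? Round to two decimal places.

6.21

Payout ratio b = 1 − 0.29 = 0.71.
Justified trailing P/E = b(1+g)/(r−g) = 0.71×(1+0.0329)/(0.151−0.0329) = 6.2096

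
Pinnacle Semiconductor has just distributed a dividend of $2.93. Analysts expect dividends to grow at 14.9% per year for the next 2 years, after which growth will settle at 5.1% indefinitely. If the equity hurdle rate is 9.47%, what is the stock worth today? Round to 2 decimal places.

$83.93

Two-stage DDM. Project D₁…D_2 at 0.149, terminal growth 0.051, discount at r = 0.0947.
D_1 = 3.3666
D_2 = 3.8682
Terminal value at t=2: TV = D_3/(r−g) = 4.0655/(0.0947−0.051) = 93.0313
P₀ = 3.3666/(1+0.0947)^1 + 3.8682/(1+0.0947)^2 + 93.0313/(1+0.0947)^2 = 83.9348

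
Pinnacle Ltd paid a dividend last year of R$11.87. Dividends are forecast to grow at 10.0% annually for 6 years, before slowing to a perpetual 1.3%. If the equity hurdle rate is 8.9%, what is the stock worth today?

R$241.83

Two-stage DDM. Project D₁…D_6 at 0.1, terminal growth 0.013, discount at r = 0.089.
D_1 = 13.0570
D_2 = 14.3627
D_3 = 15.7990
D_4 = 17.3789
D_5 = 19.1168
D_6 = 21.0284
Terminal value at t=6: TV = D_7/(r−g) = 21.3018/(0.089−0.013) = 280.2868
P₀ = 13.0570/(1+0.089)^1 + 14.3627/(1+0.089)^2 + 15.7990/(1+0.089)^3 + 17.3789/(1+0.089)^4 + 19.1168/(1+0.089)^5 + 21.0284/(1+0.089)^6 + 280.2868/(1+0.089)^6 = 241.8295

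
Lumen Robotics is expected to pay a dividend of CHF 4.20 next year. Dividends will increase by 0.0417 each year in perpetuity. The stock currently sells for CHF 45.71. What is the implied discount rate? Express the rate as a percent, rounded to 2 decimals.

13.36%

Rearranging the constant-growth DDM: r = D₁/P₀ + g.
r = 4.2000 / 45.71 + 0.0417 = 0.09188 + 0.0417 = 0.13358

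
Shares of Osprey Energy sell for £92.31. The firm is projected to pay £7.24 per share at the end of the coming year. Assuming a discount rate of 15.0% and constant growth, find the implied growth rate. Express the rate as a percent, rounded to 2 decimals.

From P₀ = D₁/(r − g), the implied growth is g = r − D₁/P₀.
g = 0.15 − 7.24/92.31 = 0.15 − 0.07843 = 0.07157

7.16%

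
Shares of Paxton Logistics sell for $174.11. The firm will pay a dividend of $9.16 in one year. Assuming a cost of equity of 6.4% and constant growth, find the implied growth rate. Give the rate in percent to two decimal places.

From P₀ = D₁/(r − g), the implied growth is g = r − D₁/P₀.
g = 0.064 − 9.16/174.11 = 0.064 − 0.05261 = 0.01139

1.14%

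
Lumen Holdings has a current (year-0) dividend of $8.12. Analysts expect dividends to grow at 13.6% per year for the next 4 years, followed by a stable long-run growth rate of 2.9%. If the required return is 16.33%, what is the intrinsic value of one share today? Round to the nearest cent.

$87.20

Two-stage DDM. Project D₁…D_4 at 0.136, terminal growth 0.029, discount at r = 0.1633.
D_1 = 9.2243
D_2 = 10.4788
D_3 = 11.9039
D_4 = 13.5229
Terminal value at t=4: TV = D_5/(r−g) = 13.9150/(0.1633−0.029) = 103.6117
P₀ = 9.2243/(1+0.1633)^1 + 10.4788/(1+0.1633)^2 + 11.9039/(1+0.1633)^3 + 13.5229/(1+0.1633)^4 + 103.6117/(1+0.1633)^4 = 87.1959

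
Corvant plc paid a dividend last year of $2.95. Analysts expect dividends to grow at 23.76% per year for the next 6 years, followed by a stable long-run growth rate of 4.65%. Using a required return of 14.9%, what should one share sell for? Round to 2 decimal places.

$70.17

Two-stage DDM. Project D₁…D_6 at 0.2376, terminal growth 0.0465, discount at r = 0.149.
D_1 = 3.6509
D_2 = 4.5184
D_3 = 5.5919
D_4 = 6.9206
D_5 = 8.5649
D_6 = 10.6000
Terminal value at t=6: TV = D_7/(r−g) = 11.0928/(0.149−0.0465) = 108.2229
P₀ = 3.6509/(1+0.149)^1 + 4.5184/(1+0.149)^2 + 5.5919/(1+0.149)^3 + 6.9206/(1+0.149)^4 + 8.5649/(1+0.149)^5 + 10.6000/(1+0.149)^6 + 108.2229/(1+0.149)^6 = 70.1731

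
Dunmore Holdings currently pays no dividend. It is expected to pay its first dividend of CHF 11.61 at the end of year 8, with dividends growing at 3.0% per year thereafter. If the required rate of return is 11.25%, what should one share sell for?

Deferred-dividend DDM. At t=7 the remaining stream is a growing perpetuity with first payment D_8 = 11.61.
V_7 = D_8/(r−g) = 11.61/(0.1125−0.03) = 140.7273
P₀ = V_7/(1+r)^7 = 140.7273/(1+0.1125)^7 = 66.7234

CHF 66.72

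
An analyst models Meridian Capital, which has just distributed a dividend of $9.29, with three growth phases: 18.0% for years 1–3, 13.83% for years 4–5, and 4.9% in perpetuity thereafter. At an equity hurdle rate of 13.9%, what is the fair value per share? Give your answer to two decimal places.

Three-stage DDM. Project D₁…D_5; terminal Gordon value at t=5 with g = 0.049; discount at r = 0.139.
D_1 = 10.9622
D_2 = 12.9354
D_3 = 15.2638
D_4 = 17.3747
D_5 = 19.7777
TV_5 = 20.7468/(0.139−0.049) = 230.5198
P₀ = Σ Dₜ/(1+r)ᵗ + TV_5/(1+r)^5 = 170.8168

$170.82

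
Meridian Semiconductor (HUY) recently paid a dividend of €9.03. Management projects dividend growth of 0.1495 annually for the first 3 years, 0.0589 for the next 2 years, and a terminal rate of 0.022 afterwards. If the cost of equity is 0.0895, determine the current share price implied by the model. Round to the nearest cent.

Three-stage DDM. Project D₁…D_5; terminal Gordon value at t=5 with g = 0.022; discount at r = 0.0895.
D_1 = 10.3800
D_2 = 11.9318
D_3 = 13.7156
D_4 = 14.5234
D_5 = 15.3789
TV_5 = 15.7172/(0.0895−0.022) = 232.8476
P₀ = Σ Dₜ/(1+r)ᵗ + TV_5/(1+r)^5 = 202.1932

€202.19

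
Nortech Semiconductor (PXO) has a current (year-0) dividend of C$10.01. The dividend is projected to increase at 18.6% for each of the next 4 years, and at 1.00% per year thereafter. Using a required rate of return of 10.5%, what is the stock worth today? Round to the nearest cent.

C$189.16

Two-stage DDM. Project D₁…D_4 at 0.186, terminal growth 0.01, discount at r = 0.105.
D_1 = 11.8719
D_2 = 14.0800
D_3 = 16.6989
D_4 = 19.8049
Terminal value at t=4: TV = D_5/(r−g) = 20.0030/(0.105−0.01) = 210.5574
P₀ = 11.8719/(1+0.105)^1 + 14.0800/(1+0.105)^2 + 16.6989/(1+0.105)^3 + 19.8049/(1+0.105)^4 + 210.5574/(1+0.105)^4 = 189.1637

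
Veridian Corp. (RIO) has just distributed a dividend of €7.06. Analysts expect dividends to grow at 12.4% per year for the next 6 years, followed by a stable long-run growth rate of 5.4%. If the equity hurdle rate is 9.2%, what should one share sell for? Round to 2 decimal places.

€279.80

Two-stage DDM. Project D₁…D_6 at 0.124, terminal growth 0.054, discount at r = 0.092.
D_1 = 7.9354
D_2 = 8.9194
D_3 = 10.0254
D_4 = 11.2686
D_5 = 12.6659
D_6 = 14.2365
Terminal value at t=6: TV = D_7/(r−g) = 15.0052/(0.092−0.054) = 394.8749
P₀ = 7.9354/(1+0.092)^1 + 8.9194/(1+0.092)^2 + 10.0254/(1+0.092)^3 + 11.2686/(1+0.092)^4 + 12.6659/(1+0.092)^5 + 14.2365/(1+0.092)^6 + 394.8749/(1+0.092)^6 = 279.7986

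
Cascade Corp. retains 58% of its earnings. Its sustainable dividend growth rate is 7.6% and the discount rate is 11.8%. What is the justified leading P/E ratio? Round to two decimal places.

Payout ratio b = 1 − 0.58 = 0.42.
Justified leading P/E = b/(r−g) = 0.42/(0.118−0.076) = 10.0000

10.00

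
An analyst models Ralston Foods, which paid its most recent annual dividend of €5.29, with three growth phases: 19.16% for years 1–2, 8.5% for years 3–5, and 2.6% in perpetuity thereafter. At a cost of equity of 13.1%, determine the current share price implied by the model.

€78.33

Three-stage DDM. Project D₁…D_5; terminal Gordon value at t=5 with g = 0.026; discount at r = 0.131.
D_1 = 6.3036
D_2 = 7.5113
D_3 = 8.1498
D_4 = 8.8425
D_5 = 9.5941
TV_5 = 9.8436/(0.131−0.026) = 93.7484
P₀ = Σ Dₜ/(1+r)ᵗ + TV_5/(1+r)^5 = 78.3256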